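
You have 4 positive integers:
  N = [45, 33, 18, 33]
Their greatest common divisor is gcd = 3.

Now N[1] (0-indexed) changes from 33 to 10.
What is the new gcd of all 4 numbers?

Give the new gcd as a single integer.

Numbers: [45, 33, 18, 33], gcd = 3
Change: index 1, 33 -> 10
gcd of the OTHER numbers (without index 1): gcd([45, 18, 33]) = 3
New gcd = gcd(g_others, new_val) = gcd(3, 10) = 1

Answer: 1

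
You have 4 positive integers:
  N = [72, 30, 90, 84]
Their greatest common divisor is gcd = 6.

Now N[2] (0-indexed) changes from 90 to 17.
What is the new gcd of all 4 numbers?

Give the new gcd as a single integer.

Answer: 1

Derivation:
Numbers: [72, 30, 90, 84], gcd = 6
Change: index 2, 90 -> 17
gcd of the OTHER numbers (without index 2): gcd([72, 30, 84]) = 6
New gcd = gcd(g_others, new_val) = gcd(6, 17) = 1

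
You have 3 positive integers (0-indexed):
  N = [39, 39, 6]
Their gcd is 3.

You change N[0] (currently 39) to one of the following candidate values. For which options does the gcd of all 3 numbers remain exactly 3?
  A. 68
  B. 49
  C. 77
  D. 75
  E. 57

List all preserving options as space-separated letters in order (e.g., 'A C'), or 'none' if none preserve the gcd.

Answer: D E

Derivation:
Old gcd = 3; gcd of others (without N[0]) = 3
New gcd for candidate v: gcd(3, v). Preserves old gcd iff gcd(3, v) = 3.
  Option A: v=68, gcd(3,68)=1 -> changes
  Option B: v=49, gcd(3,49)=1 -> changes
  Option C: v=77, gcd(3,77)=1 -> changes
  Option D: v=75, gcd(3,75)=3 -> preserves
  Option E: v=57, gcd(3,57)=3 -> preserves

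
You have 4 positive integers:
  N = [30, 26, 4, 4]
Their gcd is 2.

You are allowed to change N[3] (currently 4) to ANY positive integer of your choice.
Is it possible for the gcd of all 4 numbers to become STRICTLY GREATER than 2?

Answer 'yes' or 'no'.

Current gcd = 2
gcd of all OTHER numbers (without N[3]=4): gcd([30, 26, 4]) = 2
The new gcd after any change is gcd(2, new_value).
This can be at most 2.
Since 2 = old gcd 2, the gcd can only stay the same or decrease.

Answer: no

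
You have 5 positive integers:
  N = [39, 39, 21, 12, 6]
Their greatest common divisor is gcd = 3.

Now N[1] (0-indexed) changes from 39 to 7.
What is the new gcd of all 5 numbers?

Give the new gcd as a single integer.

Answer: 1

Derivation:
Numbers: [39, 39, 21, 12, 6], gcd = 3
Change: index 1, 39 -> 7
gcd of the OTHER numbers (without index 1): gcd([39, 21, 12, 6]) = 3
New gcd = gcd(g_others, new_val) = gcd(3, 7) = 1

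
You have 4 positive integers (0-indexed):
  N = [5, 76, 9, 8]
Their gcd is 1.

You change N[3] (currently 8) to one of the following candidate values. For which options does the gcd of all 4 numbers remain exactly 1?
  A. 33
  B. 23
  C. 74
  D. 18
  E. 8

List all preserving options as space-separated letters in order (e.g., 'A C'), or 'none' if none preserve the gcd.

Answer: A B C D E

Derivation:
Old gcd = 1; gcd of others (without N[3]) = 1
New gcd for candidate v: gcd(1, v). Preserves old gcd iff gcd(1, v) = 1.
  Option A: v=33, gcd(1,33)=1 -> preserves
  Option B: v=23, gcd(1,23)=1 -> preserves
  Option C: v=74, gcd(1,74)=1 -> preserves
  Option D: v=18, gcd(1,18)=1 -> preserves
  Option E: v=8, gcd(1,8)=1 -> preserves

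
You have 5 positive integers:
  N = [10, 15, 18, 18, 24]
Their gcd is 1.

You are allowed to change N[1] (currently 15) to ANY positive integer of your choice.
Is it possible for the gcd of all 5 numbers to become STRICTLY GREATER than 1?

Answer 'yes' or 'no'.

Answer: yes

Derivation:
Current gcd = 1
gcd of all OTHER numbers (without N[1]=15): gcd([10, 18, 18, 24]) = 2
The new gcd after any change is gcd(2, new_value).
This can be at most 2.
Since 2 > old gcd 1, the gcd CAN increase (e.g., set N[1] = 2).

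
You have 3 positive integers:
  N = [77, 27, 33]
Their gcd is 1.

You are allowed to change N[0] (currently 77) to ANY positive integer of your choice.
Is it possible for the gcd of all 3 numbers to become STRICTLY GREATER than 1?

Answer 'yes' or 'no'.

Current gcd = 1
gcd of all OTHER numbers (without N[0]=77): gcd([27, 33]) = 3
The new gcd after any change is gcd(3, new_value).
This can be at most 3.
Since 3 > old gcd 1, the gcd CAN increase (e.g., set N[0] = 3).

Answer: yes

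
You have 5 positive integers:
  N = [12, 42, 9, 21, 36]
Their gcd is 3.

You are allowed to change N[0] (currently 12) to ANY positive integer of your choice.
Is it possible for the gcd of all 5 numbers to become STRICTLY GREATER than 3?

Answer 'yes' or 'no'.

Current gcd = 3
gcd of all OTHER numbers (without N[0]=12): gcd([42, 9, 21, 36]) = 3
The new gcd after any change is gcd(3, new_value).
This can be at most 3.
Since 3 = old gcd 3, the gcd can only stay the same or decrease.

Answer: no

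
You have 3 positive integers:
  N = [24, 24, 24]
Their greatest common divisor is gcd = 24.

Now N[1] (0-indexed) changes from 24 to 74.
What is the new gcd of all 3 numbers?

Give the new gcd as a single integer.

Numbers: [24, 24, 24], gcd = 24
Change: index 1, 24 -> 74
gcd of the OTHER numbers (without index 1): gcd([24, 24]) = 24
New gcd = gcd(g_others, new_val) = gcd(24, 74) = 2

Answer: 2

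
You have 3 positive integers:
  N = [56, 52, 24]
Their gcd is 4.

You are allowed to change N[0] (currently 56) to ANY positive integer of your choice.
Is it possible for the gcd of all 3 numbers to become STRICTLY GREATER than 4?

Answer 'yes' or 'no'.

Current gcd = 4
gcd of all OTHER numbers (without N[0]=56): gcd([52, 24]) = 4
The new gcd after any change is gcd(4, new_value).
This can be at most 4.
Since 4 = old gcd 4, the gcd can only stay the same or decrease.

Answer: no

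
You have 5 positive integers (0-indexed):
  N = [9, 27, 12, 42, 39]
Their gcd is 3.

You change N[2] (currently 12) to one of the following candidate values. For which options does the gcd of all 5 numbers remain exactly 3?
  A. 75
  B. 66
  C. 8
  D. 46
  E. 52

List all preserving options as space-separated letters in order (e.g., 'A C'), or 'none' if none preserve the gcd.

Answer: A B

Derivation:
Old gcd = 3; gcd of others (without N[2]) = 3
New gcd for candidate v: gcd(3, v). Preserves old gcd iff gcd(3, v) = 3.
  Option A: v=75, gcd(3,75)=3 -> preserves
  Option B: v=66, gcd(3,66)=3 -> preserves
  Option C: v=8, gcd(3,8)=1 -> changes
  Option D: v=46, gcd(3,46)=1 -> changes
  Option E: v=52, gcd(3,52)=1 -> changes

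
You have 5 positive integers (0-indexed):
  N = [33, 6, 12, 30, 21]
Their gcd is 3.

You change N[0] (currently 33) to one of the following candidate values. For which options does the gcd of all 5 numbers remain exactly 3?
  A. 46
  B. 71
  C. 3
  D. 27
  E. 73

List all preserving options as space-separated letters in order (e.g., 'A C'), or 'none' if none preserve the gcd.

Answer: C D

Derivation:
Old gcd = 3; gcd of others (without N[0]) = 3
New gcd for candidate v: gcd(3, v). Preserves old gcd iff gcd(3, v) = 3.
  Option A: v=46, gcd(3,46)=1 -> changes
  Option B: v=71, gcd(3,71)=1 -> changes
  Option C: v=3, gcd(3,3)=3 -> preserves
  Option D: v=27, gcd(3,27)=3 -> preserves
  Option E: v=73, gcd(3,73)=1 -> changes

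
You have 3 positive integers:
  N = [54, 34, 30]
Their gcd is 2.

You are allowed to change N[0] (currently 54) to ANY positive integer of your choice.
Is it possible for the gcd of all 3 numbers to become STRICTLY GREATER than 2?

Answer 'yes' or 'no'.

Answer: no

Derivation:
Current gcd = 2
gcd of all OTHER numbers (without N[0]=54): gcd([34, 30]) = 2
The new gcd after any change is gcd(2, new_value).
This can be at most 2.
Since 2 = old gcd 2, the gcd can only stay the same or decrease.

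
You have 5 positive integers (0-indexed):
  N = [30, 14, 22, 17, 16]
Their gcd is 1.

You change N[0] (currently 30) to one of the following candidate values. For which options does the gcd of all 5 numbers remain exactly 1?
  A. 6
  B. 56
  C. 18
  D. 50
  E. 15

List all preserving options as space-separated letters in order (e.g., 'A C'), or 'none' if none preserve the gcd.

Answer: A B C D E

Derivation:
Old gcd = 1; gcd of others (without N[0]) = 1
New gcd for candidate v: gcd(1, v). Preserves old gcd iff gcd(1, v) = 1.
  Option A: v=6, gcd(1,6)=1 -> preserves
  Option B: v=56, gcd(1,56)=1 -> preserves
  Option C: v=18, gcd(1,18)=1 -> preserves
  Option D: v=50, gcd(1,50)=1 -> preserves
  Option E: v=15, gcd(1,15)=1 -> preserves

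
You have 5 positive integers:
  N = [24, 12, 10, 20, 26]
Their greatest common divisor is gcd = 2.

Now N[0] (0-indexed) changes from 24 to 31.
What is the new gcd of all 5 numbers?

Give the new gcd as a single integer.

Answer: 1

Derivation:
Numbers: [24, 12, 10, 20, 26], gcd = 2
Change: index 0, 24 -> 31
gcd of the OTHER numbers (without index 0): gcd([12, 10, 20, 26]) = 2
New gcd = gcd(g_others, new_val) = gcd(2, 31) = 1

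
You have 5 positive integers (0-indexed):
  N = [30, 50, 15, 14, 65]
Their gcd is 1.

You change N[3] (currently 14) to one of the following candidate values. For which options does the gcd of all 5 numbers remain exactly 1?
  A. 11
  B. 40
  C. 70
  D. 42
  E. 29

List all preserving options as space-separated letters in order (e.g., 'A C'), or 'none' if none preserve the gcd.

Answer: A D E

Derivation:
Old gcd = 1; gcd of others (without N[3]) = 5
New gcd for candidate v: gcd(5, v). Preserves old gcd iff gcd(5, v) = 1.
  Option A: v=11, gcd(5,11)=1 -> preserves
  Option B: v=40, gcd(5,40)=5 -> changes
  Option C: v=70, gcd(5,70)=5 -> changes
  Option D: v=42, gcd(5,42)=1 -> preserves
  Option E: v=29, gcd(5,29)=1 -> preserves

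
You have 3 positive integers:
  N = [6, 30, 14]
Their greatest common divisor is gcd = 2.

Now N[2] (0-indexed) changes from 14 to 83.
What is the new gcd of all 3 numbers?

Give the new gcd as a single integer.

Numbers: [6, 30, 14], gcd = 2
Change: index 2, 14 -> 83
gcd of the OTHER numbers (without index 2): gcd([6, 30]) = 6
New gcd = gcd(g_others, new_val) = gcd(6, 83) = 1

Answer: 1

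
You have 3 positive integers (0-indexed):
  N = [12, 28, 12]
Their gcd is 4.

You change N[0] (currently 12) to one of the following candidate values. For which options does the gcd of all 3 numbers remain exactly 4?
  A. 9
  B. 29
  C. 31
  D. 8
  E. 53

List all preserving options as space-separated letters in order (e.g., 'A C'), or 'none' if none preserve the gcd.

Answer: D

Derivation:
Old gcd = 4; gcd of others (without N[0]) = 4
New gcd for candidate v: gcd(4, v). Preserves old gcd iff gcd(4, v) = 4.
  Option A: v=9, gcd(4,9)=1 -> changes
  Option B: v=29, gcd(4,29)=1 -> changes
  Option C: v=31, gcd(4,31)=1 -> changes
  Option D: v=8, gcd(4,8)=4 -> preserves
  Option E: v=53, gcd(4,53)=1 -> changes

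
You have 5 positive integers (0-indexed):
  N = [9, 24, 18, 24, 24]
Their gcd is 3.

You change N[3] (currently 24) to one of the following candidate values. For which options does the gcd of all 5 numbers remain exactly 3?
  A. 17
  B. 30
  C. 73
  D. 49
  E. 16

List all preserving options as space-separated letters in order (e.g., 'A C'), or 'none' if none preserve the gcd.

Answer: B

Derivation:
Old gcd = 3; gcd of others (without N[3]) = 3
New gcd for candidate v: gcd(3, v). Preserves old gcd iff gcd(3, v) = 3.
  Option A: v=17, gcd(3,17)=1 -> changes
  Option B: v=30, gcd(3,30)=3 -> preserves
  Option C: v=73, gcd(3,73)=1 -> changes
  Option D: v=49, gcd(3,49)=1 -> changes
  Option E: v=16, gcd(3,16)=1 -> changes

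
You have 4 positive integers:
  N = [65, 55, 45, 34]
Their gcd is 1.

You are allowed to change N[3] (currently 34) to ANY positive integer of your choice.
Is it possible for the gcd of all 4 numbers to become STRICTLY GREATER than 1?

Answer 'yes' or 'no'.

Answer: yes

Derivation:
Current gcd = 1
gcd of all OTHER numbers (without N[3]=34): gcd([65, 55, 45]) = 5
The new gcd after any change is gcd(5, new_value).
This can be at most 5.
Since 5 > old gcd 1, the gcd CAN increase (e.g., set N[3] = 5).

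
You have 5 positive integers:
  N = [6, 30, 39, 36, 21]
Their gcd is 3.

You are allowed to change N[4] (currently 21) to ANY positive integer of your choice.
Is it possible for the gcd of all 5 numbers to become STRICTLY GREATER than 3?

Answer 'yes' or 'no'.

Current gcd = 3
gcd of all OTHER numbers (without N[4]=21): gcd([6, 30, 39, 36]) = 3
The new gcd after any change is gcd(3, new_value).
This can be at most 3.
Since 3 = old gcd 3, the gcd can only stay the same or decrease.

Answer: no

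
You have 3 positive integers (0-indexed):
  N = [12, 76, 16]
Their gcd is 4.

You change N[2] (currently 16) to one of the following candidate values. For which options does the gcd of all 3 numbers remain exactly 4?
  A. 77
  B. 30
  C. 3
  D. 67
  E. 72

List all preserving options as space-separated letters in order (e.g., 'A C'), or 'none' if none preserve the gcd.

Old gcd = 4; gcd of others (without N[2]) = 4
New gcd for candidate v: gcd(4, v). Preserves old gcd iff gcd(4, v) = 4.
  Option A: v=77, gcd(4,77)=1 -> changes
  Option B: v=30, gcd(4,30)=2 -> changes
  Option C: v=3, gcd(4,3)=1 -> changes
  Option D: v=67, gcd(4,67)=1 -> changes
  Option E: v=72, gcd(4,72)=4 -> preserves

Answer: E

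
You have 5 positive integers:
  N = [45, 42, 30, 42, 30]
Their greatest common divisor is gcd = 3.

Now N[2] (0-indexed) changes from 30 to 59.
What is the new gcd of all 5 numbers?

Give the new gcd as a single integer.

Numbers: [45, 42, 30, 42, 30], gcd = 3
Change: index 2, 30 -> 59
gcd of the OTHER numbers (without index 2): gcd([45, 42, 42, 30]) = 3
New gcd = gcd(g_others, new_val) = gcd(3, 59) = 1

Answer: 1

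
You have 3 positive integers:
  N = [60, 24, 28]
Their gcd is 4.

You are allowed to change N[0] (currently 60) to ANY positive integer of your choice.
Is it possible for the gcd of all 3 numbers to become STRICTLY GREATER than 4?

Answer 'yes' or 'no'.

Current gcd = 4
gcd of all OTHER numbers (without N[0]=60): gcd([24, 28]) = 4
The new gcd after any change is gcd(4, new_value).
This can be at most 4.
Since 4 = old gcd 4, the gcd can only stay the same or decrease.

Answer: no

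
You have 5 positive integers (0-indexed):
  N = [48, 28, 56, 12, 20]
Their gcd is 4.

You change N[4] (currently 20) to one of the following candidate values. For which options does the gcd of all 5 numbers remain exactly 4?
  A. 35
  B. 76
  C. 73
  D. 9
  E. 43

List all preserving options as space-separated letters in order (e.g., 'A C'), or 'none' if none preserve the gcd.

Answer: B

Derivation:
Old gcd = 4; gcd of others (without N[4]) = 4
New gcd for candidate v: gcd(4, v). Preserves old gcd iff gcd(4, v) = 4.
  Option A: v=35, gcd(4,35)=1 -> changes
  Option B: v=76, gcd(4,76)=4 -> preserves
  Option C: v=73, gcd(4,73)=1 -> changes
  Option D: v=9, gcd(4,9)=1 -> changes
  Option E: v=43, gcd(4,43)=1 -> changes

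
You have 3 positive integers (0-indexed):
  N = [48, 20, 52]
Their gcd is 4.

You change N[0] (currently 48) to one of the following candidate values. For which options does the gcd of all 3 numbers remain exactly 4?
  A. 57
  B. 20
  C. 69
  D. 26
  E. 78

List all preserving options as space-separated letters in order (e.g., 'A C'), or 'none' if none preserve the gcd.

Old gcd = 4; gcd of others (without N[0]) = 4
New gcd for candidate v: gcd(4, v). Preserves old gcd iff gcd(4, v) = 4.
  Option A: v=57, gcd(4,57)=1 -> changes
  Option B: v=20, gcd(4,20)=4 -> preserves
  Option C: v=69, gcd(4,69)=1 -> changes
  Option D: v=26, gcd(4,26)=2 -> changes
  Option E: v=78, gcd(4,78)=2 -> changes

Answer: B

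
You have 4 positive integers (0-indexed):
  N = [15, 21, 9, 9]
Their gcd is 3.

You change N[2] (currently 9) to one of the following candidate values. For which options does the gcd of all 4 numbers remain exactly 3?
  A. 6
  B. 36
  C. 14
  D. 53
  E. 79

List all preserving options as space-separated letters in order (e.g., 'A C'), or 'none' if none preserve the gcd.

Answer: A B

Derivation:
Old gcd = 3; gcd of others (without N[2]) = 3
New gcd for candidate v: gcd(3, v). Preserves old gcd iff gcd(3, v) = 3.
  Option A: v=6, gcd(3,6)=3 -> preserves
  Option B: v=36, gcd(3,36)=3 -> preserves
  Option C: v=14, gcd(3,14)=1 -> changes
  Option D: v=53, gcd(3,53)=1 -> changes
  Option E: v=79, gcd(3,79)=1 -> changes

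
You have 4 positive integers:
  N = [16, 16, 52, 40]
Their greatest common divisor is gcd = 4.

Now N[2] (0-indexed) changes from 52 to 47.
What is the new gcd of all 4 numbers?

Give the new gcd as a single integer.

Numbers: [16, 16, 52, 40], gcd = 4
Change: index 2, 52 -> 47
gcd of the OTHER numbers (without index 2): gcd([16, 16, 40]) = 8
New gcd = gcd(g_others, new_val) = gcd(8, 47) = 1

Answer: 1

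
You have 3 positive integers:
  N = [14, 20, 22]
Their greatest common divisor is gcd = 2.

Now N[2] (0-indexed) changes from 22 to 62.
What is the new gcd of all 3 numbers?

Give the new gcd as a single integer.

Numbers: [14, 20, 22], gcd = 2
Change: index 2, 22 -> 62
gcd of the OTHER numbers (without index 2): gcd([14, 20]) = 2
New gcd = gcd(g_others, new_val) = gcd(2, 62) = 2

Answer: 2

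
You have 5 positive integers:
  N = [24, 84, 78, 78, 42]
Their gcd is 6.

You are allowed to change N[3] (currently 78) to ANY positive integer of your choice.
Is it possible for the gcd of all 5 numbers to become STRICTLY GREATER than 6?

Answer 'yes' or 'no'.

Answer: no

Derivation:
Current gcd = 6
gcd of all OTHER numbers (without N[3]=78): gcd([24, 84, 78, 42]) = 6
The new gcd after any change is gcd(6, new_value).
This can be at most 6.
Since 6 = old gcd 6, the gcd can only stay the same or decrease.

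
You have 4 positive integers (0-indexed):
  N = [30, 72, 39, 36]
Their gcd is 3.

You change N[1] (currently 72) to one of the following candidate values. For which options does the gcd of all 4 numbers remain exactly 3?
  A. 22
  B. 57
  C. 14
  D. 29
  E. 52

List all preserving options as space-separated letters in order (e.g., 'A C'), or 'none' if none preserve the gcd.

Answer: B

Derivation:
Old gcd = 3; gcd of others (without N[1]) = 3
New gcd for candidate v: gcd(3, v). Preserves old gcd iff gcd(3, v) = 3.
  Option A: v=22, gcd(3,22)=1 -> changes
  Option B: v=57, gcd(3,57)=3 -> preserves
  Option C: v=14, gcd(3,14)=1 -> changes
  Option D: v=29, gcd(3,29)=1 -> changes
  Option E: v=52, gcd(3,52)=1 -> changes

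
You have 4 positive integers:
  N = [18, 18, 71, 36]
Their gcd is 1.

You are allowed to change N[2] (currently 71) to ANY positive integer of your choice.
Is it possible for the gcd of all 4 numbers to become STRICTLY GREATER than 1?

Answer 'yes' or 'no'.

Answer: yes

Derivation:
Current gcd = 1
gcd of all OTHER numbers (without N[2]=71): gcd([18, 18, 36]) = 18
The new gcd after any change is gcd(18, new_value).
This can be at most 18.
Since 18 > old gcd 1, the gcd CAN increase (e.g., set N[2] = 18).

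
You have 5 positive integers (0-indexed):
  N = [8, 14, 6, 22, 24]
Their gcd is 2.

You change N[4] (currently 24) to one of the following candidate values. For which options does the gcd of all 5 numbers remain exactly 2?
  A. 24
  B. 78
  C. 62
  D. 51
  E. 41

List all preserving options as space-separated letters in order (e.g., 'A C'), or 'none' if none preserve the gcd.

Answer: A B C

Derivation:
Old gcd = 2; gcd of others (without N[4]) = 2
New gcd for candidate v: gcd(2, v). Preserves old gcd iff gcd(2, v) = 2.
  Option A: v=24, gcd(2,24)=2 -> preserves
  Option B: v=78, gcd(2,78)=2 -> preserves
  Option C: v=62, gcd(2,62)=2 -> preserves
  Option D: v=51, gcd(2,51)=1 -> changes
  Option E: v=41, gcd(2,41)=1 -> changes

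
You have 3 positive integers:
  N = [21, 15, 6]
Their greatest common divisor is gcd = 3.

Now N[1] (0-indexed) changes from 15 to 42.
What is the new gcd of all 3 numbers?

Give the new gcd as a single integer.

Answer: 3

Derivation:
Numbers: [21, 15, 6], gcd = 3
Change: index 1, 15 -> 42
gcd of the OTHER numbers (without index 1): gcd([21, 6]) = 3
New gcd = gcd(g_others, new_val) = gcd(3, 42) = 3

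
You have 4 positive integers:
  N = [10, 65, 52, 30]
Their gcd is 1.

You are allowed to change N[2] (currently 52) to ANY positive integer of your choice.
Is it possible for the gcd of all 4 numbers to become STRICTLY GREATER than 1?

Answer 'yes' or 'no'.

Answer: yes

Derivation:
Current gcd = 1
gcd of all OTHER numbers (without N[2]=52): gcd([10, 65, 30]) = 5
The new gcd after any change is gcd(5, new_value).
This can be at most 5.
Since 5 > old gcd 1, the gcd CAN increase (e.g., set N[2] = 5).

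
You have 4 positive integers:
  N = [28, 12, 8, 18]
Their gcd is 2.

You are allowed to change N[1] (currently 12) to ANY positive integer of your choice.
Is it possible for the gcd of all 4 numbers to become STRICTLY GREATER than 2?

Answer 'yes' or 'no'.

Current gcd = 2
gcd of all OTHER numbers (without N[1]=12): gcd([28, 8, 18]) = 2
The new gcd after any change is gcd(2, new_value).
This can be at most 2.
Since 2 = old gcd 2, the gcd can only stay the same or decrease.

Answer: no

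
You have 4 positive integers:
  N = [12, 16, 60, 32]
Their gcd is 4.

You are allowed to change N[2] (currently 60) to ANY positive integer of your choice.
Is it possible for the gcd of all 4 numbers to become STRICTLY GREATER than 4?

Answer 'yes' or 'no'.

Answer: no

Derivation:
Current gcd = 4
gcd of all OTHER numbers (without N[2]=60): gcd([12, 16, 32]) = 4
The new gcd after any change is gcd(4, new_value).
This can be at most 4.
Since 4 = old gcd 4, the gcd can only stay the same or decrease.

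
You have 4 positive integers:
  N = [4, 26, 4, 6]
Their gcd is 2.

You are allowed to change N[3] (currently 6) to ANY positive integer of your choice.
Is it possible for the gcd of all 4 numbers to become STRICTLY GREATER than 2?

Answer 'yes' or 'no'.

Current gcd = 2
gcd of all OTHER numbers (without N[3]=6): gcd([4, 26, 4]) = 2
The new gcd after any change is gcd(2, new_value).
This can be at most 2.
Since 2 = old gcd 2, the gcd can only stay the same or decrease.

Answer: no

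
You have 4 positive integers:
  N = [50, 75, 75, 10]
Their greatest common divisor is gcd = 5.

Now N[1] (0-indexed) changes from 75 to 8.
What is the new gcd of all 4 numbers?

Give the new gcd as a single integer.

Numbers: [50, 75, 75, 10], gcd = 5
Change: index 1, 75 -> 8
gcd of the OTHER numbers (without index 1): gcd([50, 75, 10]) = 5
New gcd = gcd(g_others, new_val) = gcd(5, 8) = 1

Answer: 1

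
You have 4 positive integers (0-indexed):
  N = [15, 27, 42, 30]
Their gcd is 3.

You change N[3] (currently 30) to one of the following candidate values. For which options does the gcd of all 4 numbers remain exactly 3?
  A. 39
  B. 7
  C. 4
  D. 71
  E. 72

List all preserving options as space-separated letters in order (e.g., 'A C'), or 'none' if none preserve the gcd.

Answer: A E

Derivation:
Old gcd = 3; gcd of others (without N[3]) = 3
New gcd for candidate v: gcd(3, v). Preserves old gcd iff gcd(3, v) = 3.
  Option A: v=39, gcd(3,39)=3 -> preserves
  Option B: v=7, gcd(3,7)=1 -> changes
  Option C: v=4, gcd(3,4)=1 -> changes
  Option D: v=71, gcd(3,71)=1 -> changes
  Option E: v=72, gcd(3,72)=3 -> preserves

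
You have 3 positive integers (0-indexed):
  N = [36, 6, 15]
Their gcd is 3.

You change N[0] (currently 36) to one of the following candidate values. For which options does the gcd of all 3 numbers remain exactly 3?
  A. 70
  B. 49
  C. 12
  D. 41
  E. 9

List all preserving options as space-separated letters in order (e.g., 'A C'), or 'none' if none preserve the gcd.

Answer: C E

Derivation:
Old gcd = 3; gcd of others (without N[0]) = 3
New gcd for candidate v: gcd(3, v). Preserves old gcd iff gcd(3, v) = 3.
  Option A: v=70, gcd(3,70)=1 -> changes
  Option B: v=49, gcd(3,49)=1 -> changes
  Option C: v=12, gcd(3,12)=3 -> preserves
  Option D: v=41, gcd(3,41)=1 -> changes
  Option E: v=9, gcd(3,9)=3 -> preserves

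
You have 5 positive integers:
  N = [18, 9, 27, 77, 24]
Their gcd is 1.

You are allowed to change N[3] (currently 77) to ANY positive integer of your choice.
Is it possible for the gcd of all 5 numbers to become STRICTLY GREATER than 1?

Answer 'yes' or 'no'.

Answer: yes

Derivation:
Current gcd = 1
gcd of all OTHER numbers (without N[3]=77): gcd([18, 9, 27, 24]) = 3
The new gcd after any change is gcd(3, new_value).
This can be at most 3.
Since 3 > old gcd 1, the gcd CAN increase (e.g., set N[3] = 3).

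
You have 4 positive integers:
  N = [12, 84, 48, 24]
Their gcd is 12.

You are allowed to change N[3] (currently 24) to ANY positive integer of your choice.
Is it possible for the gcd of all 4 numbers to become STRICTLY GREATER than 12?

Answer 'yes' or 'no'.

Answer: no

Derivation:
Current gcd = 12
gcd of all OTHER numbers (without N[3]=24): gcd([12, 84, 48]) = 12
The new gcd after any change is gcd(12, new_value).
This can be at most 12.
Since 12 = old gcd 12, the gcd can only stay the same or decrease.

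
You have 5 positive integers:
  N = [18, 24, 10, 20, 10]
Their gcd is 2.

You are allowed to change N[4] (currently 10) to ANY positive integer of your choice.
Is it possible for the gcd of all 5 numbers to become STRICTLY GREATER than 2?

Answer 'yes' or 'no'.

Answer: no

Derivation:
Current gcd = 2
gcd of all OTHER numbers (without N[4]=10): gcd([18, 24, 10, 20]) = 2
The new gcd after any change is gcd(2, new_value).
This can be at most 2.
Since 2 = old gcd 2, the gcd can only stay the same or decrease.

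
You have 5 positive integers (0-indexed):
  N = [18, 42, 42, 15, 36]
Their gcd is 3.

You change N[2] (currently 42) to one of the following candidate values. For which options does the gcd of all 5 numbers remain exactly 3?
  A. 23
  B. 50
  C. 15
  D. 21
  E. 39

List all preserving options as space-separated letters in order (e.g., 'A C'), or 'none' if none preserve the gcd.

Old gcd = 3; gcd of others (without N[2]) = 3
New gcd for candidate v: gcd(3, v). Preserves old gcd iff gcd(3, v) = 3.
  Option A: v=23, gcd(3,23)=1 -> changes
  Option B: v=50, gcd(3,50)=1 -> changes
  Option C: v=15, gcd(3,15)=3 -> preserves
  Option D: v=21, gcd(3,21)=3 -> preserves
  Option E: v=39, gcd(3,39)=3 -> preserves

Answer: C D E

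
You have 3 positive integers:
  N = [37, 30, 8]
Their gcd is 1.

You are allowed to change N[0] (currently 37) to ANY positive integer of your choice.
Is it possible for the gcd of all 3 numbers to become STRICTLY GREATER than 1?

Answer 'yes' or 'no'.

Current gcd = 1
gcd of all OTHER numbers (without N[0]=37): gcd([30, 8]) = 2
The new gcd after any change is gcd(2, new_value).
This can be at most 2.
Since 2 > old gcd 1, the gcd CAN increase (e.g., set N[0] = 2).

Answer: yes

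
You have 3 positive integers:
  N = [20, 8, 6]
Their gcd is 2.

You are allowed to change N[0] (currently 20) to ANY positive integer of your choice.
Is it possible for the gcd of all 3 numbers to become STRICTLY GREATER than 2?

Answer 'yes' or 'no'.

Current gcd = 2
gcd of all OTHER numbers (without N[0]=20): gcd([8, 6]) = 2
The new gcd after any change is gcd(2, new_value).
This can be at most 2.
Since 2 = old gcd 2, the gcd can only stay the same or decrease.

Answer: no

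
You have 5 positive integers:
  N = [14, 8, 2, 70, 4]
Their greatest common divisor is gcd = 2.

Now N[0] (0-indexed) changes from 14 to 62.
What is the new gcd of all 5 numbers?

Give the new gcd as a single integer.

Answer: 2

Derivation:
Numbers: [14, 8, 2, 70, 4], gcd = 2
Change: index 0, 14 -> 62
gcd of the OTHER numbers (without index 0): gcd([8, 2, 70, 4]) = 2
New gcd = gcd(g_others, new_val) = gcd(2, 62) = 2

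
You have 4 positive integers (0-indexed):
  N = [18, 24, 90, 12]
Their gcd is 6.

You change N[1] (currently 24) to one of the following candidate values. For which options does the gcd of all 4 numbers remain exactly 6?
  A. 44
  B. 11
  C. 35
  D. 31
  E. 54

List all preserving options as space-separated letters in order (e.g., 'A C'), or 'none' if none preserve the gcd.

Old gcd = 6; gcd of others (without N[1]) = 6
New gcd for candidate v: gcd(6, v). Preserves old gcd iff gcd(6, v) = 6.
  Option A: v=44, gcd(6,44)=2 -> changes
  Option B: v=11, gcd(6,11)=1 -> changes
  Option C: v=35, gcd(6,35)=1 -> changes
  Option D: v=31, gcd(6,31)=1 -> changes
  Option E: v=54, gcd(6,54)=6 -> preserves

Answer: E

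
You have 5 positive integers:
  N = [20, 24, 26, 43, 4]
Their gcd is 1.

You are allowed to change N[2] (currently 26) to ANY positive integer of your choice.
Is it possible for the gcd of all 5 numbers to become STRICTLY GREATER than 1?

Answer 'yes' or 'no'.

Current gcd = 1
gcd of all OTHER numbers (without N[2]=26): gcd([20, 24, 43, 4]) = 1
The new gcd after any change is gcd(1, new_value).
This can be at most 1.
Since 1 = old gcd 1, the gcd can only stay the same or decrease.

Answer: no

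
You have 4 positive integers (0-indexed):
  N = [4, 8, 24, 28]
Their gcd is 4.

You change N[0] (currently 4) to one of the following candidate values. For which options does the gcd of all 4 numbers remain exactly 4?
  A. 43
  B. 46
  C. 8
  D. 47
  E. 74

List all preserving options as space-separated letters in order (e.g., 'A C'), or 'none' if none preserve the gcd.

Old gcd = 4; gcd of others (without N[0]) = 4
New gcd for candidate v: gcd(4, v). Preserves old gcd iff gcd(4, v) = 4.
  Option A: v=43, gcd(4,43)=1 -> changes
  Option B: v=46, gcd(4,46)=2 -> changes
  Option C: v=8, gcd(4,8)=4 -> preserves
  Option D: v=47, gcd(4,47)=1 -> changes
  Option E: v=74, gcd(4,74)=2 -> changes

Answer: C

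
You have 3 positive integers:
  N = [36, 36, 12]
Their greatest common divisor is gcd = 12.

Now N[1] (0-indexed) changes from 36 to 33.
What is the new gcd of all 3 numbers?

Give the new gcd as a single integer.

Answer: 3

Derivation:
Numbers: [36, 36, 12], gcd = 12
Change: index 1, 36 -> 33
gcd of the OTHER numbers (without index 1): gcd([36, 12]) = 12
New gcd = gcd(g_others, new_val) = gcd(12, 33) = 3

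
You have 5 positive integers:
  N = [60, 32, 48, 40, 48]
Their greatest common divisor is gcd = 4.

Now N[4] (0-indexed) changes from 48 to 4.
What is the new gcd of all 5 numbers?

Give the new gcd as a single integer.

Numbers: [60, 32, 48, 40, 48], gcd = 4
Change: index 4, 48 -> 4
gcd of the OTHER numbers (without index 4): gcd([60, 32, 48, 40]) = 4
New gcd = gcd(g_others, new_val) = gcd(4, 4) = 4

Answer: 4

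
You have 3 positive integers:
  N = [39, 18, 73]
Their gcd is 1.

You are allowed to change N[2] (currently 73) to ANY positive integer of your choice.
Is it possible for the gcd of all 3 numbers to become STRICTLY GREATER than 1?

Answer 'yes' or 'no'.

Answer: yes

Derivation:
Current gcd = 1
gcd of all OTHER numbers (without N[2]=73): gcd([39, 18]) = 3
The new gcd after any change is gcd(3, new_value).
This can be at most 3.
Since 3 > old gcd 1, the gcd CAN increase (e.g., set N[2] = 3).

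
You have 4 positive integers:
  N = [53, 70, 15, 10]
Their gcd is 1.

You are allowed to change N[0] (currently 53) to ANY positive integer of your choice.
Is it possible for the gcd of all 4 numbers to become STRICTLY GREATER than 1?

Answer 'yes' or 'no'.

Current gcd = 1
gcd of all OTHER numbers (without N[0]=53): gcd([70, 15, 10]) = 5
The new gcd after any change is gcd(5, new_value).
This can be at most 5.
Since 5 > old gcd 1, the gcd CAN increase (e.g., set N[0] = 5).

Answer: yes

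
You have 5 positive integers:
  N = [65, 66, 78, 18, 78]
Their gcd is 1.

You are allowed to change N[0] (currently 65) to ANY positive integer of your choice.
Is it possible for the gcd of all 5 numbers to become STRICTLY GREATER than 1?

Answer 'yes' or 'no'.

Answer: yes

Derivation:
Current gcd = 1
gcd of all OTHER numbers (without N[0]=65): gcd([66, 78, 18, 78]) = 6
The new gcd after any change is gcd(6, new_value).
This can be at most 6.
Since 6 > old gcd 1, the gcd CAN increase (e.g., set N[0] = 6).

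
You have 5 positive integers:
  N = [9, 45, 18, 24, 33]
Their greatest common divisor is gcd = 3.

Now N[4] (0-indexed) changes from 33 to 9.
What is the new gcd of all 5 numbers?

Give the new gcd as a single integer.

Answer: 3

Derivation:
Numbers: [9, 45, 18, 24, 33], gcd = 3
Change: index 4, 33 -> 9
gcd of the OTHER numbers (without index 4): gcd([9, 45, 18, 24]) = 3
New gcd = gcd(g_others, new_val) = gcd(3, 9) = 3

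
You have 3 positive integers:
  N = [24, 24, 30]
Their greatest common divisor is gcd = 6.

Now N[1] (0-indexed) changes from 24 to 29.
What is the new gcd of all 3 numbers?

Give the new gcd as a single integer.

Answer: 1

Derivation:
Numbers: [24, 24, 30], gcd = 6
Change: index 1, 24 -> 29
gcd of the OTHER numbers (without index 1): gcd([24, 30]) = 6
New gcd = gcd(g_others, new_val) = gcd(6, 29) = 1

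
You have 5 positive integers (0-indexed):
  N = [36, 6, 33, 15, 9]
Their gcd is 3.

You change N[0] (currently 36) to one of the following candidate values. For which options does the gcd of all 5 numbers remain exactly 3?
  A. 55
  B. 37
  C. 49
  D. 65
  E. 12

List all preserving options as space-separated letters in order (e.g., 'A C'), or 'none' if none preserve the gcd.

Answer: E

Derivation:
Old gcd = 3; gcd of others (without N[0]) = 3
New gcd for candidate v: gcd(3, v). Preserves old gcd iff gcd(3, v) = 3.
  Option A: v=55, gcd(3,55)=1 -> changes
  Option B: v=37, gcd(3,37)=1 -> changes
  Option C: v=49, gcd(3,49)=1 -> changes
  Option D: v=65, gcd(3,65)=1 -> changes
  Option E: v=12, gcd(3,12)=3 -> preserves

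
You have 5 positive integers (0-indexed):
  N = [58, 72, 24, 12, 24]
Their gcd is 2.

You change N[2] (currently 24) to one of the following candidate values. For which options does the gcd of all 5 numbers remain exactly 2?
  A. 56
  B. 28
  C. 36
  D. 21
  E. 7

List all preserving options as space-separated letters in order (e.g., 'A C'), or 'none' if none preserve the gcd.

Answer: A B C

Derivation:
Old gcd = 2; gcd of others (without N[2]) = 2
New gcd for candidate v: gcd(2, v). Preserves old gcd iff gcd(2, v) = 2.
  Option A: v=56, gcd(2,56)=2 -> preserves
  Option B: v=28, gcd(2,28)=2 -> preserves
  Option C: v=36, gcd(2,36)=2 -> preserves
  Option D: v=21, gcd(2,21)=1 -> changes
  Option E: v=7, gcd(2,7)=1 -> changes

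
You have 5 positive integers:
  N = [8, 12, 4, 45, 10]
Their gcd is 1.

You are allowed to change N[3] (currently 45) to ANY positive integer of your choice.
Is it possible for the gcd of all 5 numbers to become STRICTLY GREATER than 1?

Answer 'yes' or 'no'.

Answer: yes

Derivation:
Current gcd = 1
gcd of all OTHER numbers (without N[3]=45): gcd([8, 12, 4, 10]) = 2
The new gcd after any change is gcd(2, new_value).
This can be at most 2.
Since 2 > old gcd 1, the gcd CAN increase (e.g., set N[3] = 2).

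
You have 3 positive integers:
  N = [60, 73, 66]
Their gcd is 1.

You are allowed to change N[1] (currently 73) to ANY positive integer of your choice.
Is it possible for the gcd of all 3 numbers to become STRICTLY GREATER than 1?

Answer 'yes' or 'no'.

Current gcd = 1
gcd of all OTHER numbers (without N[1]=73): gcd([60, 66]) = 6
The new gcd after any change is gcd(6, new_value).
This can be at most 6.
Since 6 > old gcd 1, the gcd CAN increase (e.g., set N[1] = 6).

Answer: yes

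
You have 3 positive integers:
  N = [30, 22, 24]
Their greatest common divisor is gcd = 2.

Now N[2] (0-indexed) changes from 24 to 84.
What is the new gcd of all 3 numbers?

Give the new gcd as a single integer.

Numbers: [30, 22, 24], gcd = 2
Change: index 2, 24 -> 84
gcd of the OTHER numbers (without index 2): gcd([30, 22]) = 2
New gcd = gcd(g_others, new_val) = gcd(2, 84) = 2

Answer: 2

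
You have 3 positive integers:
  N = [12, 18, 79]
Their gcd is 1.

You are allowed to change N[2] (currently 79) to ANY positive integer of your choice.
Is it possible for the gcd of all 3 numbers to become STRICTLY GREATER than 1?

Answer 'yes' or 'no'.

Current gcd = 1
gcd of all OTHER numbers (without N[2]=79): gcd([12, 18]) = 6
The new gcd after any change is gcd(6, new_value).
This can be at most 6.
Since 6 > old gcd 1, the gcd CAN increase (e.g., set N[2] = 6).

Answer: yes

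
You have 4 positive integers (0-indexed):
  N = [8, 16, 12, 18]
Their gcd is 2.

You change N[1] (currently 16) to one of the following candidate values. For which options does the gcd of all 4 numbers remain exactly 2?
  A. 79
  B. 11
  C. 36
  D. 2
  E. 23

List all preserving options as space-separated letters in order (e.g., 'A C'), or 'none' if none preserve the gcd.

Old gcd = 2; gcd of others (without N[1]) = 2
New gcd for candidate v: gcd(2, v). Preserves old gcd iff gcd(2, v) = 2.
  Option A: v=79, gcd(2,79)=1 -> changes
  Option B: v=11, gcd(2,11)=1 -> changes
  Option C: v=36, gcd(2,36)=2 -> preserves
  Option D: v=2, gcd(2,2)=2 -> preserves
  Option E: v=23, gcd(2,23)=1 -> changes

Answer: C D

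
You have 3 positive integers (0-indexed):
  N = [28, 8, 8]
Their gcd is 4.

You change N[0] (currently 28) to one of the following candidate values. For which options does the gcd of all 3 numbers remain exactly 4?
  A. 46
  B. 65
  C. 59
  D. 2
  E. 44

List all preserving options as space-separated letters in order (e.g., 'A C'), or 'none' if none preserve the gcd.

Answer: E

Derivation:
Old gcd = 4; gcd of others (without N[0]) = 8
New gcd for candidate v: gcd(8, v). Preserves old gcd iff gcd(8, v) = 4.
  Option A: v=46, gcd(8,46)=2 -> changes
  Option B: v=65, gcd(8,65)=1 -> changes
  Option C: v=59, gcd(8,59)=1 -> changes
  Option D: v=2, gcd(8,2)=2 -> changes
  Option E: v=44, gcd(8,44)=4 -> preserves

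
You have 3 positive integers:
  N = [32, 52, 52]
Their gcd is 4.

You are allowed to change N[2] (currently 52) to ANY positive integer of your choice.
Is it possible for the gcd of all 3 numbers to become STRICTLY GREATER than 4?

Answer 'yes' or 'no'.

Current gcd = 4
gcd of all OTHER numbers (without N[2]=52): gcd([32, 52]) = 4
The new gcd after any change is gcd(4, new_value).
This can be at most 4.
Since 4 = old gcd 4, the gcd can only stay the same or decrease.

Answer: no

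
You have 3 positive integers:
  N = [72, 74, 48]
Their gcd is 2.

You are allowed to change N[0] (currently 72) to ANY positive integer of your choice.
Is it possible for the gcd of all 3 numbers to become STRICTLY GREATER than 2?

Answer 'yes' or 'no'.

Current gcd = 2
gcd of all OTHER numbers (without N[0]=72): gcd([74, 48]) = 2
The new gcd after any change is gcd(2, new_value).
This can be at most 2.
Since 2 = old gcd 2, the gcd can only stay the same or decrease.

Answer: no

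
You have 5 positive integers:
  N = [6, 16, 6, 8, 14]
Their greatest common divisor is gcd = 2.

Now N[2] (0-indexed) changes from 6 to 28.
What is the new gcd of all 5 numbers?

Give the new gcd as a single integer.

Answer: 2

Derivation:
Numbers: [6, 16, 6, 8, 14], gcd = 2
Change: index 2, 6 -> 28
gcd of the OTHER numbers (without index 2): gcd([6, 16, 8, 14]) = 2
New gcd = gcd(g_others, new_val) = gcd(2, 28) = 2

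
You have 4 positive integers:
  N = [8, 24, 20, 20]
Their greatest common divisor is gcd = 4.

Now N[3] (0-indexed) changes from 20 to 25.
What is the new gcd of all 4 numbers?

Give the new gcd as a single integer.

Numbers: [8, 24, 20, 20], gcd = 4
Change: index 3, 20 -> 25
gcd of the OTHER numbers (without index 3): gcd([8, 24, 20]) = 4
New gcd = gcd(g_others, new_val) = gcd(4, 25) = 1

Answer: 1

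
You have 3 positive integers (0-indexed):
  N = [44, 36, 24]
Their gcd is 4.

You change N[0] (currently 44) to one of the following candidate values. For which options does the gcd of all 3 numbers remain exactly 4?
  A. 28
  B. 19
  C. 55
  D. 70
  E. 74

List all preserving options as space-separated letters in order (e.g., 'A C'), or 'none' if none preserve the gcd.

Old gcd = 4; gcd of others (without N[0]) = 12
New gcd for candidate v: gcd(12, v). Preserves old gcd iff gcd(12, v) = 4.
  Option A: v=28, gcd(12,28)=4 -> preserves
  Option B: v=19, gcd(12,19)=1 -> changes
  Option C: v=55, gcd(12,55)=1 -> changes
  Option D: v=70, gcd(12,70)=2 -> changes
  Option E: v=74, gcd(12,74)=2 -> changes

Answer: A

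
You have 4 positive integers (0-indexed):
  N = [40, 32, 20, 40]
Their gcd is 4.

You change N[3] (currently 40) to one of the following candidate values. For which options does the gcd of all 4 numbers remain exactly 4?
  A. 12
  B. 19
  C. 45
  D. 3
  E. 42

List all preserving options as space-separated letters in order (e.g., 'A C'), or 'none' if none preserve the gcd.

Answer: A

Derivation:
Old gcd = 4; gcd of others (without N[3]) = 4
New gcd for candidate v: gcd(4, v). Preserves old gcd iff gcd(4, v) = 4.
  Option A: v=12, gcd(4,12)=4 -> preserves
  Option B: v=19, gcd(4,19)=1 -> changes
  Option C: v=45, gcd(4,45)=1 -> changes
  Option D: v=3, gcd(4,3)=1 -> changes
  Option E: v=42, gcd(4,42)=2 -> changes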